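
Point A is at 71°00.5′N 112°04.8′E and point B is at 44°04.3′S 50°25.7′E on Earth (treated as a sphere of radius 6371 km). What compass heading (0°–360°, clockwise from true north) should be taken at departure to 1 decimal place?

Δλ = -61.652° = -1.0760 rad.
y = sin Δλ · cos φ₂ = (-0.8801)(0.7185) = -0.6323
x = cos φ₁ sin φ₂ − sin φ₁ cos φ₂ cos Δλ = (0.3254)(-0.6956) − (0.9456)(0.7185)(0.4748) = -0.5489
θ = atan2(y, x) = -130.96°; adding 360° gives 229.0°.

229.0°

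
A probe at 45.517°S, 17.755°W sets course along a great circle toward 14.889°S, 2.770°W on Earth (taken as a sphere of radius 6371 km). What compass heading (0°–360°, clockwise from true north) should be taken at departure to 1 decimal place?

27.2°

Δλ = 14.985° = 0.2615 rad.
y = sin Δλ · cos φ₂ = (0.2586)(0.9664) = 0.2499
x = cos φ₁ sin φ₂ − sin φ₁ cos φ₂ cos Δλ = (0.7007)(-0.2569) − (-0.7135)(0.9664)(0.9660) = 0.4860
θ = atan2(y, x) = 27.21°, so the bearing is 27.2°.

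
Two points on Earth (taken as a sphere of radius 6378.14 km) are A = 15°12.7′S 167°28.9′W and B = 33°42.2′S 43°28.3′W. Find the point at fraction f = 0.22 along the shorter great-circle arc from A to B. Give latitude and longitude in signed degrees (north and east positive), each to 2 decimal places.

Central angle δ = 1.8791 rad. Interpolating on the sphere with fraction f = 0.22:
P = [sin((1−f)δ)·A + sin(fδ)·B] / sin δ = 1.0437·A + 0.4216·B in Cartesian coordinates,
giving P = (-0.7286, -0.4596, -0.5078), i.e. latitude -30.52°, longitude -147.76°.

-30.52°, -147.76°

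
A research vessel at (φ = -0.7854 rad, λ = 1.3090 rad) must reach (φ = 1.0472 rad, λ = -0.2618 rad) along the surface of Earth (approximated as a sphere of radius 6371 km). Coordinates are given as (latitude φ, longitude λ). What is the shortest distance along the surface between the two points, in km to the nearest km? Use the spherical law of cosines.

14206 km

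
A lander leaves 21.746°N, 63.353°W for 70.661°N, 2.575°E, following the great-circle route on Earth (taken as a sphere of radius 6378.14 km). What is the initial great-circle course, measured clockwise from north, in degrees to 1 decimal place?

Δλ = 65.928° = 1.1507 rad.
y = sin Δλ · cos φ₂ = (0.9130)(0.3312) = 0.3024
x = cos φ₁ sin φ₂ − sin φ₁ cos φ₂ cos Δλ = (0.9288)(0.9436) − (0.3705)(0.3312)(0.4079) = 0.8264
θ = atan2(y, x) = 20.10°, so the bearing is 20.1°.

20.1°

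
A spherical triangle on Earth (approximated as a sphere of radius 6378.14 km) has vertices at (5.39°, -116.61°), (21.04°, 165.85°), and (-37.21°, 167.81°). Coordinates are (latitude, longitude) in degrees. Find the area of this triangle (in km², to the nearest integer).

33383411 km²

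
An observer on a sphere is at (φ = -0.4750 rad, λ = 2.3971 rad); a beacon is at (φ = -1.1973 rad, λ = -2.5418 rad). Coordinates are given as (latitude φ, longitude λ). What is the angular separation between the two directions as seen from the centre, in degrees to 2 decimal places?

With latitudes φ₁ = -27.215°, φ₂ = -68.600° and longitude difference Δλ = 77.022°:
Haversine: a = sin²(Δφ/2) + cos φ₁ cos φ₂ sin²(Δλ/2) = 0.1249 + (0.8893)(0.3649)(0.3877) = 0.25066.
Central angle c = 2·arcsin(√a) = 1.04872 rad.
So the angular separation is 60.09°.

60.09°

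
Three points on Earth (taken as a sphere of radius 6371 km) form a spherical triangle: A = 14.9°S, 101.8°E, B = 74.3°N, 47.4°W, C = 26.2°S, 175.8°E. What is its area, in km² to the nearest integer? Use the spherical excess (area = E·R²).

Side lengths (central angles): a = 2.2168, b = 1.2105, c = 2.0625 rad; semiperimeter s = 2.7449.
By l'Huilier's theorem, tan(E/4) = √[tan(s/2) tan((s−a)/2) tan((s−b)/2) tan((s−c)/2)], giving spherical excess E = 2.3852 rad.
Area = E·R² = 2.3852 × (6371)² ≈ 96814581 km².

96814581 km²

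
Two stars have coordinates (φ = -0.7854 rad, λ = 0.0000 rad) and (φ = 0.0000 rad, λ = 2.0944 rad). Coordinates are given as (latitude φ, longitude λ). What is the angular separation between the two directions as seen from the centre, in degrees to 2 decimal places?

With latitudes φ₁ = -45.000°, φ₂ = 0.000° and longitude difference Δλ = 120.000°:
cos c = sin φ₁ sin φ₂ + cos φ₁ cos φ₂ cos Δλ = (-0.7071)(0.0000) + (0.7071)(1.0000)(-0.5000) = -0.35356,
so c = arccos(-0.35356) = 1.93217 rad.
So the angular separation is 110.70°.

110.70°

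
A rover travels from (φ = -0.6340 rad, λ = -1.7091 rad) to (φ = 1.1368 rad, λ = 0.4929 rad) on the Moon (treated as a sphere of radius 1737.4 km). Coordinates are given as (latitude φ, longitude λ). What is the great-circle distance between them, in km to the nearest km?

4170 km

With latitudes φ₁ = -36.326°, φ₂ = 65.134° and longitude difference Δλ = 126.165°:
cos c = sin φ₁ sin φ₂ + cos φ₁ cos φ₂ cos Δλ = (-0.5924)(0.9073) + (0.8057)(0.4205)(-0.5901) = -0.73738,
so c = arccos(-0.73738) = 2.39997 rad.
Distance = R·c = 1737.4 × 2.4000 ≈ 4170 km.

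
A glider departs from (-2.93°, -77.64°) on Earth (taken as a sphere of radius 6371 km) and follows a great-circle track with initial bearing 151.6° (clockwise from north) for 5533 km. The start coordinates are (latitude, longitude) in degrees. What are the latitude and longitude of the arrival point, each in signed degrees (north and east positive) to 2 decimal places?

Angular distance δ = d/R = 5533/6371 = 0.86847 rad; initial bearing θ = 2.6459 rad.
sin φ₂ = sin φ₁ cos δ + cos φ₁ sin δ cos θ = (-0.0511)(0.6460) + (0.9987)(0.7633)(-0.8796) = -0.7036, so φ₂ = -44.72°.
Δλ = atan2(sin θ sin δ cos φ₁, cos δ − sin φ₁ sin φ₂) = atan2(0.3626, 0.6100) = 30.726°.
λ₂ = -77.640° + 30.726° = -46.91°.

-44.72°, -46.91°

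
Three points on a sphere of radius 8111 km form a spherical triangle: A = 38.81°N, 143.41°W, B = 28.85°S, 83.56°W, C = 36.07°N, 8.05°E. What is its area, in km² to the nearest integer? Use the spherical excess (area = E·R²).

Side lengths (central angles): a = 1.8797, b = 1.7562, c = 1.5304 rad; semiperimeter s = 2.5831.
By l'Huilier's theorem, tan(E/4) = √[tan(s/2) tan((s−a)/2) tan((s−b)/2) tan((s−c)/2)], giving spherical excess E = 2.0760 rad.
Area = E·R² = 2.0760 × (8111)² ≈ 136573693 km².

136573693 km²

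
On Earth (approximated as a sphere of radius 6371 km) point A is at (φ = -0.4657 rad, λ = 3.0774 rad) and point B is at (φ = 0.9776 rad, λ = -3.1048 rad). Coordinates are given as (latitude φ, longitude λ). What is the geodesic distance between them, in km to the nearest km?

9212 km

With latitudes φ₁ = -26.683°, φ₂ = 56.012° and longitude difference Δλ = 5.786°:
Haversine: a = sin²(Δφ/2) + cos φ₁ cos φ₂ sin²(Δλ/2) = 0.4364 + (0.8935)(0.5590)(0.0025) = 0.43770.
Central angle c = 2·arcsin(√a) = 1.44587 rad.
Distance = R·c = 6371 × 1.4459 ≈ 9212 km.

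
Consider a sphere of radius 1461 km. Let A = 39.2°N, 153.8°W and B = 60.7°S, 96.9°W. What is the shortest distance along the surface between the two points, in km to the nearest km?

2808 km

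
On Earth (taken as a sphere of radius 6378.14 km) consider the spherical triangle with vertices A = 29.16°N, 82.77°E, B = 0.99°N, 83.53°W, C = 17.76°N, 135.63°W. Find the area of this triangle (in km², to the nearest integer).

Side lengths (central angles): a = 0.9395, b = 2.0980, c = 2.5678 rad; semiperimeter s = 2.8027.
By l'Huilier's theorem, tan(E/4) = √[tan(s/2) tan((s−a)/2) tan((s−b)/2) tan((s−c)/2)], giving spherical excess E = 2.1142 rad.
Area = E·R² = 2.1142 × (6378.14)² ≈ 86006611 km².

86006611 km²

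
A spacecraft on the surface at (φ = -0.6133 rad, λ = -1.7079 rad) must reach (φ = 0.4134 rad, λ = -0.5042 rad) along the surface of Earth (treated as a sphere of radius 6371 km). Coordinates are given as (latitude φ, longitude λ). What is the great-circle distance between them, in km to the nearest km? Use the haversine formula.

9768 km

In radians: φ₁ = -0.6133, φ₂ = 0.4134, Δλ = 68.967° = 1.2037 rad.
Haversine: a = sin²(Δφ/2) + cos φ₁ cos φ₂ sin²(Δλ/2) = 0.2412 + (0.8178)(0.9158)(0.3205) = 0.48122.
Central angle c = 2·arcsin(√a) = 1.53324 rad.
Distance = R·c = 6371 × 1.5332 ≈ 9768 km.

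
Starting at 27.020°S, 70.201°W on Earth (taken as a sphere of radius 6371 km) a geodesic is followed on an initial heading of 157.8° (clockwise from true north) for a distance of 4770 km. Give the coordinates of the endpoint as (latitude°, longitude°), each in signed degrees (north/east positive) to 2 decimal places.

Angular distance δ = d/R = 4770/6371 = 0.74871 rad; initial bearing θ = 2.7541 rad.
sin φ₂ = sin φ₁ cos δ + cos φ₁ sin δ cos θ = (-0.4543)(0.7326) + (0.8908)(0.6807)(-0.9259) = -0.8942, so φ₂ = -63.41°.
Δλ = atan2(sin θ sin δ cos φ₁, cos δ − sin φ₁ sin φ₂) = atan2(0.2291, 0.3263) = 35.075°.
λ₂ = -70.201° + 35.075° = -35.13°.

-63.41°, -35.13°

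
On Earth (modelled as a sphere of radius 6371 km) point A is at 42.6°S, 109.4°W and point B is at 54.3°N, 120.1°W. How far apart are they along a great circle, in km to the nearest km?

10823 km

In radians: φ₁ = -0.7435, φ₂ = 0.9477, Δλ = -10.700° = -0.1868 rad.
Haversine: a = sin²(Δφ/2) + cos φ₁ cos φ₂ sin²(Δλ/2) = 0.5601 + (0.7361)(0.5835)(0.0087) = 0.56380.
Central angle c = 2·arcsin(√a) = 1.69875 rad.
Distance = R·c = 6371 × 1.6988 ≈ 10823 km.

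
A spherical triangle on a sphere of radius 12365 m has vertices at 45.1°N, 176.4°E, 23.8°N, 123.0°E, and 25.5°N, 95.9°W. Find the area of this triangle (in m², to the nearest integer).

22462495 m²

Side lengths (central angles): a = 2.0589, b = 1.2339, c = 0.8354 rad; semiperimeter s = 2.0641.
By l'Huilier's theorem, tan(E/4) = √[tan(s/2) tan((s−a)/2) tan((s−b)/2) tan((s−c)/2)], giving spherical excess E = 0.1469 rad.
Area = E·R² = 0.1469 × (12365)² ≈ 22462495 m².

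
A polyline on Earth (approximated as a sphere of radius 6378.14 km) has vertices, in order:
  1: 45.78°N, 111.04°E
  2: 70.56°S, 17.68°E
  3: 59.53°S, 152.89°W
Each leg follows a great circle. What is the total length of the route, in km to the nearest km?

Leg 1→2: central angle 2.3315 rad, distance 14870.5 km.
Leg 2→3: central angle 0.8681 rad, distance 5536.9 km.
Total: 14870.5 + 5536.9 ≈ 20407 km.

20407 km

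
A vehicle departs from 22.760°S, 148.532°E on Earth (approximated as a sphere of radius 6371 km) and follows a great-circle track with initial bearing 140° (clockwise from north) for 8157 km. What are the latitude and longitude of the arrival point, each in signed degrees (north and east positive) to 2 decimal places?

-51.96°, -119.62°

Angular distance δ = d/R = 8157/6371 = 1.28033 rad; initial bearing θ = 2.4435 rad.
sin φ₂ = sin φ₁ cos δ + cos φ₁ sin δ cos θ = (-0.3869)(0.2864) + (0.9221)(0.9581)(-0.7660) = -0.7876, so φ₂ = -51.96°.
Δλ = atan2(sin θ sin δ cos φ₁, cos δ − sin φ₁ sin φ₂) = atan2(0.5679, -0.0183) = 91.846°.
λ₂ = 148.532° + 91.846° = 240.38° → -119.62° after wrapping to (−180°, 180°].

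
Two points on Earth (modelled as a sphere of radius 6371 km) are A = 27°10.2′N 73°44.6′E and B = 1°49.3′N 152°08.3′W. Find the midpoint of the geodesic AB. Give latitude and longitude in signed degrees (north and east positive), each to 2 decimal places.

33.31°, 148.62°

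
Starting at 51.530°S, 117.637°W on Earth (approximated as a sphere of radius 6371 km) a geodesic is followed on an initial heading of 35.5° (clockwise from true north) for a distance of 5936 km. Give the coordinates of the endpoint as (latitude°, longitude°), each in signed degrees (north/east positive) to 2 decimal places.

Angular distance δ = d/R = 5936/6371 = 0.93172 rad; initial bearing θ = 0.6196 rad.
sin φ₂ = sin φ₁ cos δ + cos φ₁ sin δ cos θ = (-0.7829)(0.5965) + (0.6221)(0.8026)(0.8141) = -0.0605, so φ₂ = -3.47°.
Δλ = atan2(sin θ sin δ cos φ₁, cos δ − sin φ₁ sin φ₂) = atan2(0.2900, 0.5491) = 27.837°.
λ₂ = -117.637° + 27.837° = -89.80°.

-3.47°, -89.80°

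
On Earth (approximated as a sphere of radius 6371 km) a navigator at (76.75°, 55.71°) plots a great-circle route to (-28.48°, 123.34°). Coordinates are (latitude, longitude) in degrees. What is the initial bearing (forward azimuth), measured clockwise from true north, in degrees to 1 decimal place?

With φ₁ = 1.3395, φ₂ = -0.4971, Δλ = 1.1804 rad, the forward-azimuth formula gives
θ = atan2( sin Δλ cos φ₂ , cos φ₁ sin φ₂ − sin φ₁ cos φ₂ cos Δλ ) = atan2(0.8128, -0.4349) = 118.15°.
So the initial bearing is 118.1°.

118.1°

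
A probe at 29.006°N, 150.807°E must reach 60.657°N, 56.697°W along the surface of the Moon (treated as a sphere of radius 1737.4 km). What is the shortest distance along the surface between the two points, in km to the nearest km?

2655 km

Let φ₁ = 0.5063 rad, φ₂ = 1.0587 rad, and Δλ = 2.6616 rad.
Haversine: a = sin²(Δφ/2) + cos φ₁ cos φ₂ sin²(Δλ/2) = 0.0744 + (0.8746)(0.4900)(0.9435) = 0.47872.
Central angle c = 2·arcsin(√a) = 1.52823 rad.
Distance = R·c = 1737.4 × 1.5282 ≈ 2655 km.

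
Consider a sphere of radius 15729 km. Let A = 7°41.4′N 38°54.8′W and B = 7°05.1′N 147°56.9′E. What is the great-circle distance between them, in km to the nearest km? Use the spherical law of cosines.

In radians: φ₁ = 0.1342, φ₂ = 0.1237, Δλ = -173.138° = -3.0218 rad.
cos c = sin φ₁ sin φ₂ + cos φ₁ cos φ₂ cos Δλ = (0.1338)(0.1233) + (0.9910)(0.9924)(-0.9928) = -0.95989,
so c = arccos(-0.95989) = 2.85741 rad.
Distance = R·c = 15729 × 2.8574 ≈ 44944 km.

44944 km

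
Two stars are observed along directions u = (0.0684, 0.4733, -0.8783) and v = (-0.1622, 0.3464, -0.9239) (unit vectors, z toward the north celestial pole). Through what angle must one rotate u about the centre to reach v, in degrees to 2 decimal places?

15.35°

u·v = 0.9643; |u| = 1.0001, |v| = 0.9999.
cos θ = (u·v)/(|u||v|) = 0.9643, so θ = 15.35°.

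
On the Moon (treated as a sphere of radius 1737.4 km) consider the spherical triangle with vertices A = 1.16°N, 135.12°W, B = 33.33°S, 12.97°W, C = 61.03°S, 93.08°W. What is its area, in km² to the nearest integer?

1827567 km²

Side lengths (central angles): a = 0.9882, b = 1.2218, c = 2.0439 rad; semiperimeter s = 2.1269.
By l'Huilier's theorem, tan(E/4) = √[tan(s/2) tan((s−a)/2) tan((s−b)/2) tan((s−c)/2)], giving spherical excess E = 0.6054 rad.
Area = E·R² = 0.6054 × (1737.4)² ≈ 1827567 km².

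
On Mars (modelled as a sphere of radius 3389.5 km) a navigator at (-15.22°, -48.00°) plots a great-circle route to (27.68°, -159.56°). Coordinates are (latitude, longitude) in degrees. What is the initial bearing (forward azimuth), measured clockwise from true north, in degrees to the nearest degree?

294°

With φ₁ = -0.2656, φ₂ = 0.4831, Δλ = -1.9471 rad, the forward-azimuth formula gives
θ = atan2( sin Δλ cos φ₂ , cos φ₁ sin φ₂ − sin φ₁ cos φ₂ cos Δλ ) = atan2(-0.8236, 0.3628) = -66.23°.
Adding 360° brings this into [0°, 360°): 294°.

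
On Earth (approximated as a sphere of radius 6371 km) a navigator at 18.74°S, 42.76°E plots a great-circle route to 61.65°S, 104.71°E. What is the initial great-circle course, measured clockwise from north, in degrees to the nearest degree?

151°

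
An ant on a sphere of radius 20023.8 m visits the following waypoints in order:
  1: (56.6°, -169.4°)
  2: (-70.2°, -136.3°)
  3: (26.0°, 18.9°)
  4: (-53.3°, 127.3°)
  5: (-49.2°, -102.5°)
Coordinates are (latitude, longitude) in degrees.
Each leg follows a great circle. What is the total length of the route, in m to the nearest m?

Leg 1→2: central angle 2.2514 rad, distance 45082.1 m.
Leg 2→3: central angle 2.3307 rad, distance 46669.0 m.
Leg 3→4: central angle 2.1188 rad, distance 42427.4 m.
Leg 4→5: central angle 1.2080 rad, distance 24188.8 m.
Total: 45082.1 + 46669.0 + 42427.4 + 24188.8 ≈ 158367 m.

158367 m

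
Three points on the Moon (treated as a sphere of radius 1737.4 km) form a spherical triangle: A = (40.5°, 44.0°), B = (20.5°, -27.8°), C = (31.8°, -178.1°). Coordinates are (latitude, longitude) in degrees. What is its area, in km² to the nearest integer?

4583032 km²

Side lengths (central angles): a = 2.1024, b = 1.7085, c = 1.1041 rad; semiperimeter s = 2.4575.
By l'Huilier's theorem, tan(E/4) = √[tan(s/2) tan((s−a)/2) tan((s−b)/2) tan((s−c)/2)], giving spherical excess E = 1.5183 rad.
Area = E·R² = 1.5183 × (1737.4)² ≈ 4583032 km².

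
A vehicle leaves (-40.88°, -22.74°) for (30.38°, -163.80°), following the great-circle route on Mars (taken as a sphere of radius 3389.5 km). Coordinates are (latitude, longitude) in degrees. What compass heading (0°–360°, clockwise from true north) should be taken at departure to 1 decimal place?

264.0°

With φ₁ = -0.7135, φ₂ = 0.5302, Δλ = -2.4620 rad, the forward-azimuth formula gives
θ = atan2( sin Δλ cos φ₂ , cos φ₁ sin φ₂ − sin φ₁ cos φ₂ cos Δλ ) = atan2(-0.5422, -0.0568) = -95.98°.
Adding 360° brings this into [0°, 360°): 264.0°.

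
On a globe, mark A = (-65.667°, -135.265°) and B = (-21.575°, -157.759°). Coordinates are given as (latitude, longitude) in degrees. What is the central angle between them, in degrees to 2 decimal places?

In radians: φ₁ = -1.1461, φ₂ = -0.3766, Δλ = -22.494° = -0.3926 rad.
cos c = sin φ₁ sin φ₂ + cos φ₁ cos φ₂ cos Δλ = (-0.9112)(-0.3677) + (0.4120)(0.9299)(0.9239) = 0.68907,
so c = arccos(0.68907) = 0.81059 rad.
So the angular separation is 46.44°.

46.44°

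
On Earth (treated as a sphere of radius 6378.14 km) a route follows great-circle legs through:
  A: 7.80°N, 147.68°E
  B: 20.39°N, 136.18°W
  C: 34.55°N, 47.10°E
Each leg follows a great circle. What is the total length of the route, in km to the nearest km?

Leg A→B: central angle 1.2977 rad, distance 8276.7 km.
Leg B→C: central angle 2.1812 rad, distance 13911.8 km.
Total: 8276.7 + 13911.8 ≈ 22188 km.

22188 km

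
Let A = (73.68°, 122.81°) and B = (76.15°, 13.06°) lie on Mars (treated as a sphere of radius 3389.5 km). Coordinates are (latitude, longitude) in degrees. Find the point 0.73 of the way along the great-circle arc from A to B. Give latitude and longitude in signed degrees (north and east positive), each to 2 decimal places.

80.34°, 39.02°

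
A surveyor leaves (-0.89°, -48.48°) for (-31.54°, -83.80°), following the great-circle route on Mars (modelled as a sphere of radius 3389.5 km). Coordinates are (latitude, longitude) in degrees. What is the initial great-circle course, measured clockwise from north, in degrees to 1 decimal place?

223.9°

Δλ = -35.320° = -0.6165 rad.
y = sin Δλ · cos φ₂ = (-0.5781)(0.8523) = -0.4927
x = cos φ₁ sin φ₂ − sin φ₁ cos φ₂ cos Δλ = (0.9999)(-0.5231) − (-0.0155)(0.8523)(0.8159) = -0.5122
θ = atan2(y, x) = -136.11°; adding 360° gives 223.9°.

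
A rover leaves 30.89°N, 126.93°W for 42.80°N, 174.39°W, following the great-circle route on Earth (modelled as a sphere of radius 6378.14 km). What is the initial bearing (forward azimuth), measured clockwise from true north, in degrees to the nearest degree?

With φ₁ = 0.5391, φ₂ = 0.7470, Δλ = -0.8283 rad, the forward-azimuth formula gives
θ = atan2( sin Δλ cos φ₂ , cos φ₁ sin φ₂ − sin φ₁ cos φ₂ cos Δλ ) = atan2(-0.5406, 0.3284) = -58.72°.
Adding 360° brings this into [0°, 360°): 301°.

301°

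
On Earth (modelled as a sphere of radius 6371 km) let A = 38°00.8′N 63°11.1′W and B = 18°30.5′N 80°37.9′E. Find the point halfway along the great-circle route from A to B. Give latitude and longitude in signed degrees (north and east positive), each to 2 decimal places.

Central angle δ = 1.9905 rad. Interpolating on the sphere with fraction f = 0.5:
P = [sin((1−f)δ)·A + sin(fδ)·B] / sin δ = 0.9187·A + 0.9187·B in Cartesian coordinates,
giving P = (0.4683, 0.2136, 0.8574), i.e. latitude 59.02°, longitude 24.52°.

59.02°, 24.52°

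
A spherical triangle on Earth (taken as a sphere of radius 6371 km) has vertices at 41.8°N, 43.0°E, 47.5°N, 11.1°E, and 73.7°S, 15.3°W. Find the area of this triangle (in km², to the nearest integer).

30058755 km²

Side lengths (central angles): a = 2.1386, b = 2.1292, c = 0.4053 rad; semiperimeter s = 2.3365.
By l'Huilier's theorem, tan(E/4) = √[tan(s/2) tan((s−a)/2) tan((s−b)/2) tan((s−c)/2)], giving spherical excess E = 0.7406 rad.
Area = E·R² = 0.7406 × (6371)² ≈ 30058755 km².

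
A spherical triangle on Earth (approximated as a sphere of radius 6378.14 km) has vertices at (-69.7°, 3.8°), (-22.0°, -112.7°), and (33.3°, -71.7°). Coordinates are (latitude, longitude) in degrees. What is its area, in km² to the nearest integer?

46694741 km²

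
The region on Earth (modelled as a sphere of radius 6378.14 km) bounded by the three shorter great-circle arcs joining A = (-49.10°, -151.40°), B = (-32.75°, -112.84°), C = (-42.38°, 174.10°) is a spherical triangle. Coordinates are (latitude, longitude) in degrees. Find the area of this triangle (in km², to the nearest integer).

Side lengths (central angles): a = 0.9936, b = 0.4321, c = 0.5745 rad; semiperimeter s = 1.0001.
By l'Huilier's theorem, tan(E/4) = √[tan(s/2) tan((s−a)/2) tan((s−b)/2) tan((s−c)/2)], giving spherical excess E = 0.0423 rad.
Area = E·R² = 0.0423 × (6378.14)² ≈ 1720558 km².

1720558 km²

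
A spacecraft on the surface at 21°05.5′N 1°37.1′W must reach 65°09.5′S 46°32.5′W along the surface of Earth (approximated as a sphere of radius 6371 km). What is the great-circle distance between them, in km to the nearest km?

10320 km

In radians: φ₁ = 0.3681, φ₂ = -1.1372, Δλ = -44.923° = -0.7841 rad.
cos c = sin φ₁ sin φ₂ + cos φ₁ cos φ₂ cos Δλ = (0.3599)(-0.9075) + (0.9330)(0.4201)(0.7081) = -0.04903,
so c = arccos(-0.04903) = 1.61985 rad.
Distance = R·c = 6371 × 1.6198 ≈ 10320 km.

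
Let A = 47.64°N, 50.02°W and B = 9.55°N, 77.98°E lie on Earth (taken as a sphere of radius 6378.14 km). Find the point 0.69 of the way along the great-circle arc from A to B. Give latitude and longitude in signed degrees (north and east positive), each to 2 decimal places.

35.93°, 56.06°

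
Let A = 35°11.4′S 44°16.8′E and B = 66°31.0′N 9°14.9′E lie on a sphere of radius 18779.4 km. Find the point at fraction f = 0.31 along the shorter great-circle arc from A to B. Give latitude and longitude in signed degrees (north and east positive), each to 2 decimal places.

-3.30°, 36.93°

The central angle between A and B is δ = 1.8358 rad.
With f = 0.31, the slerp weights are sin((1−f)δ)/sin δ = 0.9886 and sin(fδ)/sin δ = 0.5584.
Weighted sum of the unit vectors: (0.9886)·(0.5851,0.5706,-0.5763) + (0.5584)·(0.3933,0.0640,0.9172) = (0.7980, 0.5998, -0.0576).
Converting back: φ = atan2(z, √(x²+y²)) = -3.30°, λ = atan2(y, x) = 36.93°.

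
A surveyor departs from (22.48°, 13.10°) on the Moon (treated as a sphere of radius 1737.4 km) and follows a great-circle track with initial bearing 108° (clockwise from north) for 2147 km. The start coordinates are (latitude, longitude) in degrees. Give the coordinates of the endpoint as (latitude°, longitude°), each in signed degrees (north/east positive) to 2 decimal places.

Angular distance δ = d/R = 2147/1737.4 = 1.23575 rad; initial bearing θ = 1.8850 rad.
sin φ₂ = sin φ₁ cos δ + cos φ₁ sin δ cos θ = (0.3824)(0.3288) + (0.9240)(0.9444)(-0.3090) = -0.1439, so φ₂ = -8.28°.
Δλ = atan2(sin θ sin δ cos φ₁, cos δ − sin φ₁ sin φ₂) = atan2(0.8299, 0.3838) = 65.179°.
λ₂ = 13.100° + 65.179° = 78.28°.

-8.28°, 78.28°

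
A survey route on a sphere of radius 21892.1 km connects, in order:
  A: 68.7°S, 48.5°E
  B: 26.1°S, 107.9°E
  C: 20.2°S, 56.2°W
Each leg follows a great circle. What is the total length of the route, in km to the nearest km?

Leg A→B: central angle 0.9570 rad, distance 20951.6 km.
Leg B→C: central angle 2.2898 rad, distance 50128.6 km.
Total: 20951.6 + 50128.6 ≈ 71080 km.

71080 km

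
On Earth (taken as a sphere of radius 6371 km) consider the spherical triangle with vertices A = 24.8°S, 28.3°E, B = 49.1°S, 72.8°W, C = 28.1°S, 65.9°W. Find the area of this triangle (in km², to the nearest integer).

12694199 km²

Side lengths (central angles): a = 0.3780, b = 1.4314, c = 1.3668 rad; semiperimeter s = 1.5881.
By l'Huilier's theorem, tan(E/4) = √[tan(s/2) tan((s−a)/2) tan((s−b)/2) tan((s−c)/2)], giving spherical excess E = 0.3127 rad.
Area = E·R² = 0.3127 × (6371)² ≈ 12694199 km².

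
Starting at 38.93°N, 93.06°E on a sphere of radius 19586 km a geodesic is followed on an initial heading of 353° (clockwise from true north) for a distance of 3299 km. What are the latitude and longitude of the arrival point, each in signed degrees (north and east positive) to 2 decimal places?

Angular distance δ = d/R = 3299/19586 = 0.16844 rad; initial bearing θ = 6.1610 rad.
sin φ₂ = sin φ₁ cos δ + cos φ₁ sin δ cos θ = (0.6284)(0.9858) + (0.7779)(0.1676)(0.9925) = 0.7489, so φ₂ = 48.50°.
Δλ = atan2(sin θ sin δ cos φ₁, cos δ − sin φ₁ sin φ₂) = atan2(-0.0159, 0.5153) = -1.767°.
λ₂ = 93.060° − 1.767° = 91.29°.

48.50°, 91.29°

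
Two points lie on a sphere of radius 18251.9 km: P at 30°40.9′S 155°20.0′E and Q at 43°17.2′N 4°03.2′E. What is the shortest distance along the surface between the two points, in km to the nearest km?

Let φ₁ = -0.5355 rad, φ₂ = 0.7555 rad, and Δλ = -2.6403 rad.
cos c = sin φ₁ sin φ₂ + cos φ₁ cos φ₂ cos Δλ = (-0.5103)(0.6856) + (0.8600)(0.7279)(-0.8770) = -0.89888,
so c = arccos(-0.89888) = 2.68801 rad.
Distance = R·c = 18251.9 × 2.6880 ≈ 49061 km.

49061 km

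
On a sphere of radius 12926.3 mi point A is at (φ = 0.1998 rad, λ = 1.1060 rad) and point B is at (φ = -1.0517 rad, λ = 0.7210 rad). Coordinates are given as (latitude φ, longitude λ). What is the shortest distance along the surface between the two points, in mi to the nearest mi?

With latitudes φ₁ = 11.448°, φ₂ = -60.258° and longitude difference Δλ = -22.059°:
cos c = sin φ₁ sin φ₂ + cos φ₁ cos φ₂ cos Δλ = (0.1985)(-0.8683) + (0.9801)(0.4961)(0.9268) = 0.27831,
so c = arccos(0.27831) = 1.28877 rad.
Distance = R·c = 12926.3 × 1.2888 ≈ 16659 mi.

16659 mi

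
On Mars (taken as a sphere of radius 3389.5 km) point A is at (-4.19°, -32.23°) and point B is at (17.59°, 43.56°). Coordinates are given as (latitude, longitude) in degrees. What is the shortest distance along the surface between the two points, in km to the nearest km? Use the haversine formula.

4603 km

In radians: φ₁ = -0.0731, φ₂ = 0.3070, Δλ = 75.790° = 1.3228 rad.
Haversine: a = sin²(Δφ/2) + cos φ₁ cos φ₂ sin²(Δλ/2) = 0.0357 + (0.9973)(0.9532)(0.3773) = 0.39435.
Central angle c = 2·arcsin(√a) = 1.35790 rad.
Distance = R·c = 3389.5 × 1.3579 ≈ 4603 km.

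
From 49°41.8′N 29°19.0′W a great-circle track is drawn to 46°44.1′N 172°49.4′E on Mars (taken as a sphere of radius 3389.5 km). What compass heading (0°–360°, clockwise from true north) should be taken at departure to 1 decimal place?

344.9°

Δλ = -157.860° = -2.7552 rad.
y = sin Δλ · cos φ₂ = (-0.3769)(0.6854) = -0.2583
x = cos φ₁ sin φ₂ − sin φ₁ cos φ₂ cos Δλ = (0.6468)(0.7282) − (0.7626)(0.6854)(-0.9263) = 0.9552
θ = atan2(y, x) = -15.13°; adding 360° gives 344.9°.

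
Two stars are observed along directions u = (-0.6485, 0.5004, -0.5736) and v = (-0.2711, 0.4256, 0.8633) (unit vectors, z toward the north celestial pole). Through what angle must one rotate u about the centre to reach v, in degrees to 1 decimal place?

96.1°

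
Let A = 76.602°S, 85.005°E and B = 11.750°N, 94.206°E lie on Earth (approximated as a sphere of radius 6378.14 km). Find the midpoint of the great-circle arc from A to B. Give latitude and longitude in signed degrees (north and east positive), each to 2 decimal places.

Central angle δ = 1.5450 rad. Interpolating on the sphere with fraction f = 0.5:
P = [sin((1−f)δ)·A + sin(fδ)·B] / sin δ = 0.6981·A + 0.6981·B in Cartesian coordinates,
giving P = (-0.0360, 0.8428, -0.5370), i.e. latitude -32.48°, longitude 92.45°.

-32.48°, 92.45°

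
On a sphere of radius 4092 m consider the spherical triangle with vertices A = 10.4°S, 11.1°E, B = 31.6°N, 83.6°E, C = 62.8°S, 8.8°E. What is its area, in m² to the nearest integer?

14199030 m²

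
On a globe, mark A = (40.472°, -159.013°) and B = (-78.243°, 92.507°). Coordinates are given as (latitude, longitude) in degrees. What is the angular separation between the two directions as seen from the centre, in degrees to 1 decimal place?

Let φ₁ = 0.7064 rad, φ₂ = -1.3656 rad, and Δλ = -1.8933 rad.
Haversine: a = sin²(Δφ/2) + cos φ₁ cos φ₂ sin²(Δλ/2) = 0.7402 + (0.7607)(0.2038)(0.6585) = 0.84230.
Central angle c = 2·arcsin(√a) = 2.32484 rad.
So the angular separation is 133.2°.

133.2°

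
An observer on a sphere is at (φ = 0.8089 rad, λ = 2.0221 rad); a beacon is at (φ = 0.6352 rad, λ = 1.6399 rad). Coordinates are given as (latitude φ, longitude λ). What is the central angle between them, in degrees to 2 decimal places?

19.12°

Let φ₁ = 0.8089 rad, φ₂ = 0.6352 rad, and Δλ = -0.3822 rad.
Haversine: a = sin²(Δφ/2) + cos φ₁ cos φ₂ sin²(Δλ/2) = 0.0075 + (0.6903)(0.8050)(0.0361) = 0.02757.
Central angle c = 2·arcsin(√a) = 0.33363 rad.
So the angular separation is 19.12°.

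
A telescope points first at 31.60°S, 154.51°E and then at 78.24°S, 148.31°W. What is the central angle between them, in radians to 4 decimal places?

0.9184 rad

In radians: φ₁ = -0.5515, φ₂ = -1.3655, Δλ = 57.180° = 0.9980 rad.
cos c = sin φ₁ sin φ₂ + cos φ₁ cos φ₂ cos Δλ = (-0.5240)(-0.9790) + (0.8517)(0.2038)(0.5420) = 0.60707,
so c = arccos(0.60707) = 0.91842 rad.
So the angular separation is 0.9184 rad.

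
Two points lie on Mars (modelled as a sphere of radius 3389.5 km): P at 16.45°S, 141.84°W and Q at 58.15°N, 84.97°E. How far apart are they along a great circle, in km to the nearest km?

7450 km

With latitudes φ₁ = -16.450°, φ₂ = 58.150° and longitude difference Δλ = -133.190°:
cos c = sin φ₁ sin φ₂ + cos φ₁ cos φ₂ cos Δλ = (-0.2832)(0.8494) + (0.9591)(0.5277)(-0.6844) = -0.58692,
so c = arccos(-0.58692) = 2.19805 rad.
Distance = R·c = 3389.5 × 2.1981 ≈ 7450 km.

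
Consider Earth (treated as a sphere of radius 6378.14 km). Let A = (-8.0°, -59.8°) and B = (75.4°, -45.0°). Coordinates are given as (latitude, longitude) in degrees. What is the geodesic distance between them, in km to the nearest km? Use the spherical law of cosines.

9337 km

With latitudes φ₁ = -8.000°, φ₂ = 75.400° and longitude difference Δλ = 14.800°:
cos c = sin φ₁ sin φ₂ + cos φ₁ cos φ₂ cos Δλ = (-0.1392)(0.9677) + (0.9903)(0.2521)(0.9668) = 0.10666,
so c = arccos(0.10666) = 1.46394 rad.
Distance = R·c = 6378.14 × 1.4639 ≈ 9337 km.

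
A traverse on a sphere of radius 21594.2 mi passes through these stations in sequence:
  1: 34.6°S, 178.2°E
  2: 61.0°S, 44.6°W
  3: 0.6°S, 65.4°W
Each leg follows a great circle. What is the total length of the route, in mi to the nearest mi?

53028 mi

Leg 1→2: central angle 1.3655 rad, distance 29487.2 mi.
Leg 2→3: central angle 1.0902 rad, distance 23541.1 mi.
Total: 29487.2 + 23541.1 ≈ 53028 mi.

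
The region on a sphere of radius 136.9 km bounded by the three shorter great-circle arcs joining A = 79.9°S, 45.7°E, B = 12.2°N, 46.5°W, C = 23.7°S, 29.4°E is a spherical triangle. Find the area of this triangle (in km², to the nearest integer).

18228 km²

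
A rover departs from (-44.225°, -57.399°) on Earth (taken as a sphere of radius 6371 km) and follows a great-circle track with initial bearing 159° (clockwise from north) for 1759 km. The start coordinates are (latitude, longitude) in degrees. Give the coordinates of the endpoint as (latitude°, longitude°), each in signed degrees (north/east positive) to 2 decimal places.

Angular distance δ = d/R = 1759/6371 = 0.27609 rad; initial bearing θ = 2.7751 rad.
sin φ₂ = sin φ₁ cos δ + cos φ₁ sin δ cos θ = (-0.6975)(0.9621) + (0.7166)(0.2726)(-0.9336) = -0.8534, so φ₂ = -58.59°.
Δλ = atan2(sin θ sin δ cos φ₁, cos δ − sin φ₁ sin φ₂) = atan2(0.0700, 0.3669) = 10.803°.
λ₂ = -57.399° + 10.803° = -46.60°.

-58.59°, -46.60°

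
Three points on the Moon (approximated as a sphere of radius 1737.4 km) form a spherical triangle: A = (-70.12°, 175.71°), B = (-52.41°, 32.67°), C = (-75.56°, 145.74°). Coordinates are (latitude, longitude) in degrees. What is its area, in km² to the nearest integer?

Side lengths (central angles): a = 0.7845, b = 0.1782, c = 0.9528 rad; semiperimeter s = 0.9577.
By l'Huilier's theorem, tan(E/4) = √[tan(s/2) tan((s−a)/2) tan((s−b)/2) tan((s−c)/2)], giving spherical excess E = 0.0271 rad.
Area = E·R² = 0.0271 × (1737.4)² ≈ 81924 km².

81924 km²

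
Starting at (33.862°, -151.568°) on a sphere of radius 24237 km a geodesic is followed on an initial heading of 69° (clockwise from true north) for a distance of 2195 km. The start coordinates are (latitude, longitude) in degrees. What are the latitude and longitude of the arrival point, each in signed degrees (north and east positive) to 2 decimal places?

35.58°, -145.61°

Angular distance δ = d/R = 2195/24237 = 0.09056 rad; initial bearing θ = 1.2043 rad.
sin φ₂ = sin φ₁ cos δ + cos φ₁ sin δ cos θ = (0.5572)(0.9959) + (0.8304)(0.0904)(0.3584) = 0.5818, so φ₂ = 35.58°.
Δλ = atan2(sin θ sin δ cos φ₁, cos δ − sin φ₁ sin φ₂) = atan2(0.0701, 0.6717) = 5.959°.
λ₂ = -151.568° + 5.959° = -145.61°.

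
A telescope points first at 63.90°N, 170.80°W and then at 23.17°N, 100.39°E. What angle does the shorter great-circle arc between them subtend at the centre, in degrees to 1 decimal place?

In radians: φ₁ = 1.1153, φ₂ = 0.4044, Δλ = -88.810° = -1.5500 rad.
cos c = sin φ₁ sin φ₂ + cos φ₁ cos φ₂ cos Δλ = (0.8980)(0.3935) + (0.4399)(0.9193)(0.0208) = 0.36174,
so c = arccos(0.36174) = 1.20066 rad.
So the angular separation is 68.8°.

68.8°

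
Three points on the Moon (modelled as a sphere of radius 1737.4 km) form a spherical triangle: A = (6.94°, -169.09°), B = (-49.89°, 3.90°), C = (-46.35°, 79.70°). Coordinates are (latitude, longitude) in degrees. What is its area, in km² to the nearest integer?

Side lengths (central angles): a = 0.8467, b = 1.9127, c = 2.3850 rad; semiperimeter s = 2.5722.
By l'Huilier's theorem, tan(E/4) = √[tan(s/2) tan((s−a)/2) tan((s−b)/2) tan((s−c)/2)], giving spherical excess E = 1.3755 rad.
Area = E·R² = 1.3755 × (1737.4)² ≈ 4152031 km².

4152031 km²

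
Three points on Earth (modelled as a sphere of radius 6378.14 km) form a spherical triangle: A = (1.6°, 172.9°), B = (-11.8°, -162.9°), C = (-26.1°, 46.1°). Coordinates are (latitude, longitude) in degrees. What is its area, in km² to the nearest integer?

38353701 km²

Side lengths (central angles): a = 2.3170, b = 2.1532, c = 0.4805 rad; semiperimeter s = 2.4753.
By l'Huilier's theorem, tan(E/4) = √[tan(s/2) tan((s−a)/2) tan((s−b)/2) tan((s−c)/2)], giving spherical excess E = 0.9428 rad.
Area = E·R² = 0.9428 × (6378.14)² ≈ 38353701 km².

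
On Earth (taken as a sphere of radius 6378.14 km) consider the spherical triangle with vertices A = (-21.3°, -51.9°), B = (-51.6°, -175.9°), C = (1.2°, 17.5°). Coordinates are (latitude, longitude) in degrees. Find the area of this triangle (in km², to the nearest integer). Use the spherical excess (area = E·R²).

67706285 km²

Side lengths (central angles): a = 2.2402, b = 1.2449, c = 1.6097 rad; semiperimeter s = 2.5474.
By l'Huilier's theorem, tan(E/4) = √[tan(s/2) tan((s−a)/2) tan((s−b)/2) tan((s−c)/2)], giving spherical excess E = 1.6643 rad.
Area = E·R² = 1.6643 × (6378.14)² ≈ 67706285 km².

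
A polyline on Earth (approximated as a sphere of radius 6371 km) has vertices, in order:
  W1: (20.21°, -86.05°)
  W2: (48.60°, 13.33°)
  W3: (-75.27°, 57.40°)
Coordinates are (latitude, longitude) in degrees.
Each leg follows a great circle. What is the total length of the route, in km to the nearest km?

23141 km

Leg W1→W2: central angle 1.4121 rad, distance 8996.8 km.
Leg W2→W3: central angle 2.2201 rad, distance 14144.4 km.
Total: 8996.8 + 14144.4 ≈ 23141 km.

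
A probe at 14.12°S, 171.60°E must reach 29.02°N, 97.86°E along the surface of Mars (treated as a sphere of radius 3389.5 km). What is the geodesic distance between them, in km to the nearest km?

Let φ₁ = -0.2464 rad, φ₂ = 0.5065 rad, and Δλ = -1.2870 rad.
cos c = sin φ₁ sin φ₂ + cos φ₁ cos φ₂ cos Δλ = (-0.2440)(0.4851) + (0.9698)(0.8745)(0.2800) = 0.11910,
so c = arccos(0.11910) = 1.45141 rad.
Distance = R·c = 3389.5 × 1.4514 ≈ 4920 km.

4920 km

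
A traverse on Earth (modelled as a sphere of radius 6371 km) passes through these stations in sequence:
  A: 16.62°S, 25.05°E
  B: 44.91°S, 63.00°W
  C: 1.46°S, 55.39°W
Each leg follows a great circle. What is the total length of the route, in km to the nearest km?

13450 km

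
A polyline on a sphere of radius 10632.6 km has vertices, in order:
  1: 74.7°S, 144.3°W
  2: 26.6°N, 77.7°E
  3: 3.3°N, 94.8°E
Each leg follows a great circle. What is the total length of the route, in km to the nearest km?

28925 km

Leg 1→2: central angle 2.2234 rad, distance 23640.2 km.
Leg 2→3: central angle 0.4971 rad, distance 5285.1 km.
Total: 23640.2 + 5285.1 ≈ 28925 km.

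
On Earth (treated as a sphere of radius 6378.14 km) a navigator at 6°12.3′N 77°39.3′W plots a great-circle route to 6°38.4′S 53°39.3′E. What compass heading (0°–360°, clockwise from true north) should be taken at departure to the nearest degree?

93°

With φ₁ = 0.1083, φ₂ = -0.1159, Δλ = 2.2918 rad, the forward-azimuth formula gives
θ = atan2( sin Δλ cos φ₂ , cos φ₁ sin φ₂ − sin φ₁ cos φ₂ cos Δλ ) = atan2(0.7461, -0.0441) = 93.38°.
So the initial bearing is 93°.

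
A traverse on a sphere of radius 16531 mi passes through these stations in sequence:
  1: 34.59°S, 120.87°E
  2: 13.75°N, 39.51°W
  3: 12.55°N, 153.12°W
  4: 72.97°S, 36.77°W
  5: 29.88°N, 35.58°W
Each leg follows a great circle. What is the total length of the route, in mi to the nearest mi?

Leg 1→2: central angle 2.6641 rad, distance 44040.3 mi.
Leg 2→3: central angle 1.9051 rad, distance 31492.8 mi.
Leg 3→4: central angle 1.9120 rad, distance 31607.8 mi.
Leg 4→5: central angle 1.7951 rad, distance 29675.2 mi.
Total: 44040.3 + 31492.8 + 31607.8 + 29675.2 ≈ 136816 mi.

136816 mi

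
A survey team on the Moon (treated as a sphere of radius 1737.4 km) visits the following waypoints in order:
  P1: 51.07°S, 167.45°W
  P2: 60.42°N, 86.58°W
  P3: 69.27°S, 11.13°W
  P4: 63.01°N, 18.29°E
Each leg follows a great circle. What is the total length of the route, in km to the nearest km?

12222 km

Leg P1→P2: central angle 2.2489 rad, distance 3907.2 km.
Leg P2→P3: central angle 2.4488 rad, distance 4254.6 km.
Leg P3→P4: central angle 2.3371 rad, distance 4060.5 km.
Total: 3907.2 + 4254.6 + 4060.5 ≈ 12222 km.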